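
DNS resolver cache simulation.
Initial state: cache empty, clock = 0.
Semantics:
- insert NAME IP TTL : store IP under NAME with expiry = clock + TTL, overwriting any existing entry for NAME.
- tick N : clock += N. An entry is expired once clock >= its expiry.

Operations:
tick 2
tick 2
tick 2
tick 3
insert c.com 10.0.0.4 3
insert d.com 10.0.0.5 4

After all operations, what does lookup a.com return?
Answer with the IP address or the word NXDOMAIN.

Answer: NXDOMAIN

Derivation:
Op 1: tick 2 -> clock=2.
Op 2: tick 2 -> clock=4.
Op 3: tick 2 -> clock=6.
Op 4: tick 3 -> clock=9.
Op 5: insert c.com -> 10.0.0.4 (expiry=9+3=12). clock=9
Op 6: insert d.com -> 10.0.0.5 (expiry=9+4=13). clock=9
lookup a.com: not in cache (expired or never inserted)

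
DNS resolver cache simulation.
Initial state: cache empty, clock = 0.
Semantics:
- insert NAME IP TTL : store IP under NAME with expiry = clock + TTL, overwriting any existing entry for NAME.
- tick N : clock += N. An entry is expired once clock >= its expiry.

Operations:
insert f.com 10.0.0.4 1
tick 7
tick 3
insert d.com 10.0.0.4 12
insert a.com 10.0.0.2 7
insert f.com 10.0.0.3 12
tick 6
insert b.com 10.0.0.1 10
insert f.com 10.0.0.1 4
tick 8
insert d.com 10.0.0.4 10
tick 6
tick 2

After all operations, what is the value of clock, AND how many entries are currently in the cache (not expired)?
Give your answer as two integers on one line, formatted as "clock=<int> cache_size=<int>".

Op 1: insert f.com -> 10.0.0.4 (expiry=0+1=1). clock=0
Op 2: tick 7 -> clock=7. purged={f.com}
Op 3: tick 3 -> clock=10.
Op 4: insert d.com -> 10.0.0.4 (expiry=10+12=22). clock=10
Op 5: insert a.com -> 10.0.0.2 (expiry=10+7=17). clock=10
Op 6: insert f.com -> 10.0.0.3 (expiry=10+12=22). clock=10
Op 7: tick 6 -> clock=16.
Op 8: insert b.com -> 10.0.0.1 (expiry=16+10=26). clock=16
Op 9: insert f.com -> 10.0.0.1 (expiry=16+4=20). clock=16
Op 10: tick 8 -> clock=24. purged={a.com,d.com,f.com}
Op 11: insert d.com -> 10.0.0.4 (expiry=24+10=34). clock=24
Op 12: tick 6 -> clock=30. purged={b.com}
Op 13: tick 2 -> clock=32.
Final clock = 32
Final cache (unexpired): {d.com} -> size=1

Answer: clock=32 cache_size=1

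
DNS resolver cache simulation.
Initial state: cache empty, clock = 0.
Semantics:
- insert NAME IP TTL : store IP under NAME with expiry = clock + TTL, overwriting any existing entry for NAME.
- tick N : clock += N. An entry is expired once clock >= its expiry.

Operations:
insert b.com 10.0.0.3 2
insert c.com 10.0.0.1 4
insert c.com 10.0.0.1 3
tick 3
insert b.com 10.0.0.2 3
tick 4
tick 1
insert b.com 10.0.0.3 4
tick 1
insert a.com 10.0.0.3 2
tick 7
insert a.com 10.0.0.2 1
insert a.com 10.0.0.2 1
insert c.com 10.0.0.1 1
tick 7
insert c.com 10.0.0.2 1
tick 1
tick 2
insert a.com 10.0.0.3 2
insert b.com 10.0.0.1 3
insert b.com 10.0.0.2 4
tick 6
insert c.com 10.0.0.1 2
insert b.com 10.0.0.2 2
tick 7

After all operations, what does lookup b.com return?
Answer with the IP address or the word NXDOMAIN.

Answer: NXDOMAIN

Derivation:
Op 1: insert b.com -> 10.0.0.3 (expiry=0+2=2). clock=0
Op 2: insert c.com -> 10.0.0.1 (expiry=0+4=4). clock=0
Op 3: insert c.com -> 10.0.0.1 (expiry=0+3=3). clock=0
Op 4: tick 3 -> clock=3. purged={b.com,c.com}
Op 5: insert b.com -> 10.0.0.2 (expiry=3+3=6). clock=3
Op 6: tick 4 -> clock=7. purged={b.com}
Op 7: tick 1 -> clock=8.
Op 8: insert b.com -> 10.0.0.3 (expiry=8+4=12). clock=8
Op 9: tick 1 -> clock=9.
Op 10: insert a.com -> 10.0.0.3 (expiry=9+2=11). clock=9
Op 11: tick 7 -> clock=16. purged={a.com,b.com}
Op 12: insert a.com -> 10.0.0.2 (expiry=16+1=17). clock=16
Op 13: insert a.com -> 10.0.0.2 (expiry=16+1=17). clock=16
Op 14: insert c.com -> 10.0.0.1 (expiry=16+1=17). clock=16
Op 15: tick 7 -> clock=23. purged={a.com,c.com}
Op 16: insert c.com -> 10.0.0.2 (expiry=23+1=24). clock=23
Op 17: tick 1 -> clock=24. purged={c.com}
Op 18: tick 2 -> clock=26.
Op 19: insert a.com -> 10.0.0.3 (expiry=26+2=28). clock=26
Op 20: insert b.com -> 10.0.0.1 (expiry=26+3=29). clock=26
Op 21: insert b.com -> 10.0.0.2 (expiry=26+4=30). clock=26
Op 22: tick 6 -> clock=32. purged={a.com,b.com}
Op 23: insert c.com -> 10.0.0.1 (expiry=32+2=34). clock=32
Op 24: insert b.com -> 10.0.0.2 (expiry=32+2=34). clock=32
Op 25: tick 7 -> clock=39. purged={b.com,c.com}
lookup b.com: not in cache (expired or never inserted)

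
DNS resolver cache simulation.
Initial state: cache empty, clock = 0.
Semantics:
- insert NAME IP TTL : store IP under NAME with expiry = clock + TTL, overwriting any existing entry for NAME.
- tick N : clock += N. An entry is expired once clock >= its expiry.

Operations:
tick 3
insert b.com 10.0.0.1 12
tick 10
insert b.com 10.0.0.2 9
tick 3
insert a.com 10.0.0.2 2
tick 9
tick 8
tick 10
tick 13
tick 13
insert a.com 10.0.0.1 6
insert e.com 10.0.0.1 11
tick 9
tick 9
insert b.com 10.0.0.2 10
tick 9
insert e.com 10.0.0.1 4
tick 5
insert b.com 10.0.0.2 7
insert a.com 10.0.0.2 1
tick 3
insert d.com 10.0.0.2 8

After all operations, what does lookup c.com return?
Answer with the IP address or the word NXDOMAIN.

Answer: NXDOMAIN

Derivation:
Op 1: tick 3 -> clock=3.
Op 2: insert b.com -> 10.0.0.1 (expiry=3+12=15). clock=3
Op 3: tick 10 -> clock=13.
Op 4: insert b.com -> 10.0.0.2 (expiry=13+9=22). clock=13
Op 5: tick 3 -> clock=16.
Op 6: insert a.com -> 10.0.0.2 (expiry=16+2=18). clock=16
Op 7: tick 9 -> clock=25. purged={a.com,b.com}
Op 8: tick 8 -> clock=33.
Op 9: tick 10 -> clock=43.
Op 10: tick 13 -> clock=56.
Op 11: tick 13 -> clock=69.
Op 12: insert a.com -> 10.0.0.1 (expiry=69+6=75). clock=69
Op 13: insert e.com -> 10.0.0.1 (expiry=69+11=80). clock=69
Op 14: tick 9 -> clock=78. purged={a.com}
Op 15: tick 9 -> clock=87. purged={e.com}
Op 16: insert b.com -> 10.0.0.2 (expiry=87+10=97). clock=87
Op 17: tick 9 -> clock=96.
Op 18: insert e.com -> 10.0.0.1 (expiry=96+4=100). clock=96
Op 19: tick 5 -> clock=101. purged={b.com,e.com}
Op 20: insert b.com -> 10.0.0.2 (expiry=101+7=108). clock=101
Op 21: insert a.com -> 10.0.0.2 (expiry=101+1=102). clock=101
Op 22: tick 3 -> clock=104. purged={a.com}
Op 23: insert d.com -> 10.0.0.2 (expiry=104+8=112). clock=104
lookup c.com: not in cache (expired or never inserted)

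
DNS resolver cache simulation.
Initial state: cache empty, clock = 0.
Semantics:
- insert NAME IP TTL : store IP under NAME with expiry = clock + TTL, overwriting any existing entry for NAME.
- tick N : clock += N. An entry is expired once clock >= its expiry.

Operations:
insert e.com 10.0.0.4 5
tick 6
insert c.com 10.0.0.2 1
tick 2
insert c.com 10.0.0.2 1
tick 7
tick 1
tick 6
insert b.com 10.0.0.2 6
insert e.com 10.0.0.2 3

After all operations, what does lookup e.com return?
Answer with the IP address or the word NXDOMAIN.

Op 1: insert e.com -> 10.0.0.4 (expiry=0+5=5). clock=0
Op 2: tick 6 -> clock=6. purged={e.com}
Op 3: insert c.com -> 10.0.0.2 (expiry=6+1=7). clock=6
Op 4: tick 2 -> clock=8. purged={c.com}
Op 5: insert c.com -> 10.0.0.2 (expiry=8+1=9). clock=8
Op 6: tick 7 -> clock=15. purged={c.com}
Op 7: tick 1 -> clock=16.
Op 8: tick 6 -> clock=22.
Op 9: insert b.com -> 10.0.0.2 (expiry=22+6=28). clock=22
Op 10: insert e.com -> 10.0.0.2 (expiry=22+3=25). clock=22
lookup e.com: present, ip=10.0.0.2 expiry=25 > clock=22

Answer: 10.0.0.2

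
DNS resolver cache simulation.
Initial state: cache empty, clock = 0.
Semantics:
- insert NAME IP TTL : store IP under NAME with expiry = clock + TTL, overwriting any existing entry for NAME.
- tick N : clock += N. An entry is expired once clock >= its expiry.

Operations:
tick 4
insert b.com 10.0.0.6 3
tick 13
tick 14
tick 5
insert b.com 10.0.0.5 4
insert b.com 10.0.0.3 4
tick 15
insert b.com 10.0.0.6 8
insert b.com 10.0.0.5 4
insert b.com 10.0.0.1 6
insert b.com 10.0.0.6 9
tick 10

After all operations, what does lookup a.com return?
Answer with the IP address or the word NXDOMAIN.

Op 1: tick 4 -> clock=4.
Op 2: insert b.com -> 10.0.0.6 (expiry=4+3=7). clock=4
Op 3: tick 13 -> clock=17. purged={b.com}
Op 4: tick 14 -> clock=31.
Op 5: tick 5 -> clock=36.
Op 6: insert b.com -> 10.0.0.5 (expiry=36+4=40). clock=36
Op 7: insert b.com -> 10.0.0.3 (expiry=36+4=40). clock=36
Op 8: tick 15 -> clock=51. purged={b.com}
Op 9: insert b.com -> 10.0.0.6 (expiry=51+8=59). clock=51
Op 10: insert b.com -> 10.0.0.5 (expiry=51+4=55). clock=51
Op 11: insert b.com -> 10.0.0.1 (expiry=51+6=57). clock=51
Op 12: insert b.com -> 10.0.0.6 (expiry=51+9=60). clock=51
Op 13: tick 10 -> clock=61. purged={b.com}
lookup a.com: not in cache (expired or never inserted)

Answer: NXDOMAIN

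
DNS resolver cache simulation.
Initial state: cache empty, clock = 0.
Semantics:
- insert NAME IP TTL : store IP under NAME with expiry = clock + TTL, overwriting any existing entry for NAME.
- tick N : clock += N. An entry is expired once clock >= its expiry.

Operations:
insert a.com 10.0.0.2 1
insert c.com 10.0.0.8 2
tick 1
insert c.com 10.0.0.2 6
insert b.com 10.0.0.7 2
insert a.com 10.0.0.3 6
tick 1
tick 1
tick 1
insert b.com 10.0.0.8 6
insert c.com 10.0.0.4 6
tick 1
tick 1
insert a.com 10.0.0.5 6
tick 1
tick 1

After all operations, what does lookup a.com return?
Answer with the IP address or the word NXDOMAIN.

Op 1: insert a.com -> 10.0.0.2 (expiry=0+1=1). clock=0
Op 2: insert c.com -> 10.0.0.8 (expiry=0+2=2). clock=0
Op 3: tick 1 -> clock=1. purged={a.com}
Op 4: insert c.com -> 10.0.0.2 (expiry=1+6=7). clock=1
Op 5: insert b.com -> 10.0.0.7 (expiry=1+2=3). clock=1
Op 6: insert a.com -> 10.0.0.3 (expiry=1+6=7). clock=1
Op 7: tick 1 -> clock=2.
Op 8: tick 1 -> clock=3. purged={b.com}
Op 9: tick 1 -> clock=4.
Op 10: insert b.com -> 10.0.0.8 (expiry=4+6=10). clock=4
Op 11: insert c.com -> 10.0.0.4 (expiry=4+6=10). clock=4
Op 12: tick 1 -> clock=5.
Op 13: tick 1 -> clock=6.
Op 14: insert a.com -> 10.0.0.5 (expiry=6+6=12). clock=6
Op 15: tick 1 -> clock=7.
Op 16: tick 1 -> clock=8.
lookup a.com: present, ip=10.0.0.5 expiry=12 > clock=8

Answer: 10.0.0.5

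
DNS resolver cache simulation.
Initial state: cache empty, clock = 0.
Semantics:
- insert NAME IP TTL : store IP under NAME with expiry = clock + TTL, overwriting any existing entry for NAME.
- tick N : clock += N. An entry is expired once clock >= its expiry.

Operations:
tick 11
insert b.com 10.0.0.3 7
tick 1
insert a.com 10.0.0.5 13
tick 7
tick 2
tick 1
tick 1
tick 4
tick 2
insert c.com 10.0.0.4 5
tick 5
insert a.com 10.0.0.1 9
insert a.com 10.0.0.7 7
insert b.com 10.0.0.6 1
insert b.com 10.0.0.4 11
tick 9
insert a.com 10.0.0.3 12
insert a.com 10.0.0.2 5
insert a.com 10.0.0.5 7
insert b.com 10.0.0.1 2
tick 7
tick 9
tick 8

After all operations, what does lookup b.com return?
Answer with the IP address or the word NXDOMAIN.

Answer: NXDOMAIN

Derivation:
Op 1: tick 11 -> clock=11.
Op 2: insert b.com -> 10.0.0.3 (expiry=11+7=18). clock=11
Op 3: tick 1 -> clock=12.
Op 4: insert a.com -> 10.0.0.5 (expiry=12+13=25). clock=12
Op 5: tick 7 -> clock=19. purged={b.com}
Op 6: tick 2 -> clock=21.
Op 7: tick 1 -> clock=22.
Op 8: tick 1 -> clock=23.
Op 9: tick 4 -> clock=27. purged={a.com}
Op 10: tick 2 -> clock=29.
Op 11: insert c.com -> 10.0.0.4 (expiry=29+5=34). clock=29
Op 12: tick 5 -> clock=34. purged={c.com}
Op 13: insert a.com -> 10.0.0.1 (expiry=34+9=43). clock=34
Op 14: insert a.com -> 10.0.0.7 (expiry=34+7=41). clock=34
Op 15: insert b.com -> 10.0.0.6 (expiry=34+1=35). clock=34
Op 16: insert b.com -> 10.0.0.4 (expiry=34+11=45). clock=34
Op 17: tick 9 -> clock=43. purged={a.com}
Op 18: insert a.com -> 10.0.0.3 (expiry=43+12=55). clock=43
Op 19: insert a.com -> 10.0.0.2 (expiry=43+5=48). clock=43
Op 20: insert a.com -> 10.0.0.5 (expiry=43+7=50). clock=43
Op 21: insert b.com -> 10.0.0.1 (expiry=43+2=45). clock=43
Op 22: tick 7 -> clock=50. purged={a.com,b.com}
Op 23: tick 9 -> clock=59.
Op 24: tick 8 -> clock=67.
lookup b.com: not in cache (expired or never inserted)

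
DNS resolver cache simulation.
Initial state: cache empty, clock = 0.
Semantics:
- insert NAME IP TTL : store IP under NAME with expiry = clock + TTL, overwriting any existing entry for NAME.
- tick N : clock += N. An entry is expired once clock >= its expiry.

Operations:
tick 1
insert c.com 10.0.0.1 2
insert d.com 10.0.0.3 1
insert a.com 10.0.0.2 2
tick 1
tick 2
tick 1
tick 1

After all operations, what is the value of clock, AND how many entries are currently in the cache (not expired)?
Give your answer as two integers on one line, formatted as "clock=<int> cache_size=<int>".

Answer: clock=6 cache_size=0

Derivation:
Op 1: tick 1 -> clock=1.
Op 2: insert c.com -> 10.0.0.1 (expiry=1+2=3). clock=1
Op 3: insert d.com -> 10.0.0.3 (expiry=1+1=2). clock=1
Op 4: insert a.com -> 10.0.0.2 (expiry=1+2=3). clock=1
Op 5: tick 1 -> clock=2. purged={d.com}
Op 6: tick 2 -> clock=4. purged={a.com,c.com}
Op 7: tick 1 -> clock=5.
Op 8: tick 1 -> clock=6.
Final clock = 6
Final cache (unexpired): {} -> size=0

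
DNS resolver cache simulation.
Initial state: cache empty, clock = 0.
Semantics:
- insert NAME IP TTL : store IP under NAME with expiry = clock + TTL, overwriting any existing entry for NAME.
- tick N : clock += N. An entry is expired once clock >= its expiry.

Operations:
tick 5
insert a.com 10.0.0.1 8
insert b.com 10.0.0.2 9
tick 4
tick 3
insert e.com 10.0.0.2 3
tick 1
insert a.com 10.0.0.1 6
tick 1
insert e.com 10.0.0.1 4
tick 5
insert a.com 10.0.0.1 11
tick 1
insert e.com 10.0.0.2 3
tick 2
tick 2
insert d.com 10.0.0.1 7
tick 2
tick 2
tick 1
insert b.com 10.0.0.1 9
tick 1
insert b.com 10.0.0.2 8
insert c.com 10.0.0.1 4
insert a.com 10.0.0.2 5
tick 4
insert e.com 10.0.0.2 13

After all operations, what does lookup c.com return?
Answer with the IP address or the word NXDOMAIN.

Op 1: tick 5 -> clock=5.
Op 2: insert a.com -> 10.0.0.1 (expiry=5+8=13). clock=5
Op 3: insert b.com -> 10.0.0.2 (expiry=5+9=14). clock=5
Op 4: tick 4 -> clock=9.
Op 5: tick 3 -> clock=12.
Op 6: insert e.com -> 10.0.0.2 (expiry=12+3=15). clock=12
Op 7: tick 1 -> clock=13. purged={a.com}
Op 8: insert a.com -> 10.0.0.1 (expiry=13+6=19). clock=13
Op 9: tick 1 -> clock=14. purged={b.com}
Op 10: insert e.com -> 10.0.0.1 (expiry=14+4=18). clock=14
Op 11: tick 5 -> clock=19. purged={a.com,e.com}
Op 12: insert a.com -> 10.0.0.1 (expiry=19+11=30). clock=19
Op 13: tick 1 -> clock=20.
Op 14: insert e.com -> 10.0.0.2 (expiry=20+3=23). clock=20
Op 15: tick 2 -> clock=22.
Op 16: tick 2 -> clock=24. purged={e.com}
Op 17: insert d.com -> 10.0.0.1 (expiry=24+7=31). clock=24
Op 18: tick 2 -> clock=26.
Op 19: tick 2 -> clock=28.
Op 20: tick 1 -> clock=29.
Op 21: insert b.com -> 10.0.0.1 (expiry=29+9=38). clock=29
Op 22: tick 1 -> clock=30. purged={a.com}
Op 23: insert b.com -> 10.0.0.2 (expiry=30+8=38). clock=30
Op 24: insert c.com -> 10.0.0.1 (expiry=30+4=34). clock=30
Op 25: insert a.com -> 10.0.0.2 (expiry=30+5=35). clock=30
Op 26: tick 4 -> clock=34. purged={c.com,d.com}
Op 27: insert e.com -> 10.0.0.2 (expiry=34+13=47). clock=34
lookup c.com: not in cache (expired or never inserted)

Answer: NXDOMAIN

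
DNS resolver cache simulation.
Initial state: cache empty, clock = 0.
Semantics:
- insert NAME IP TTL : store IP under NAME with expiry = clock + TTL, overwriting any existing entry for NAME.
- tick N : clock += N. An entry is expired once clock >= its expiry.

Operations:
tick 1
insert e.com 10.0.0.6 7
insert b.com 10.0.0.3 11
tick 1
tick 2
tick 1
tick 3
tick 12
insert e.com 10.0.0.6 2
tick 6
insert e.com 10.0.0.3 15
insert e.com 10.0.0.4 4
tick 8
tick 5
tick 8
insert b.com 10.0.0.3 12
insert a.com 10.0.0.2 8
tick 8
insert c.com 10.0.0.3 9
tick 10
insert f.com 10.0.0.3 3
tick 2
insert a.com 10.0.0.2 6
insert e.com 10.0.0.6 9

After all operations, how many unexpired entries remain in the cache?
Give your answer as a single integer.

Answer: 3

Derivation:
Op 1: tick 1 -> clock=1.
Op 2: insert e.com -> 10.0.0.6 (expiry=1+7=8). clock=1
Op 3: insert b.com -> 10.0.0.3 (expiry=1+11=12). clock=1
Op 4: tick 1 -> clock=2.
Op 5: tick 2 -> clock=4.
Op 6: tick 1 -> clock=5.
Op 7: tick 3 -> clock=8. purged={e.com}
Op 8: tick 12 -> clock=20. purged={b.com}
Op 9: insert e.com -> 10.0.0.6 (expiry=20+2=22). clock=20
Op 10: tick 6 -> clock=26. purged={e.com}
Op 11: insert e.com -> 10.0.0.3 (expiry=26+15=41). clock=26
Op 12: insert e.com -> 10.0.0.4 (expiry=26+4=30). clock=26
Op 13: tick 8 -> clock=34. purged={e.com}
Op 14: tick 5 -> clock=39.
Op 15: tick 8 -> clock=47.
Op 16: insert b.com -> 10.0.0.3 (expiry=47+12=59). clock=47
Op 17: insert a.com -> 10.0.0.2 (expiry=47+8=55). clock=47
Op 18: tick 8 -> clock=55. purged={a.com}
Op 19: insert c.com -> 10.0.0.3 (expiry=55+9=64). clock=55
Op 20: tick 10 -> clock=65. purged={b.com,c.com}
Op 21: insert f.com -> 10.0.0.3 (expiry=65+3=68). clock=65
Op 22: tick 2 -> clock=67.
Op 23: insert a.com -> 10.0.0.2 (expiry=67+6=73). clock=67
Op 24: insert e.com -> 10.0.0.6 (expiry=67+9=76). clock=67
Final cache (unexpired): {a.com,e.com,f.com} -> size=3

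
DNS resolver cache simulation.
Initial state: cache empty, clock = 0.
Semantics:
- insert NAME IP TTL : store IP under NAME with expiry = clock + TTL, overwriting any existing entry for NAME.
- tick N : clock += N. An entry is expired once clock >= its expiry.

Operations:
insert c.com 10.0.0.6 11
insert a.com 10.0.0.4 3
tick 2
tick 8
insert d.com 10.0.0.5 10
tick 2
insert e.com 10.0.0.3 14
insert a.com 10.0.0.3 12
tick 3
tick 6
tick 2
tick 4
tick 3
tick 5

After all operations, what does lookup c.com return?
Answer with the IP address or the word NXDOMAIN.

Op 1: insert c.com -> 10.0.0.6 (expiry=0+11=11). clock=0
Op 2: insert a.com -> 10.0.0.4 (expiry=0+3=3). clock=0
Op 3: tick 2 -> clock=2.
Op 4: tick 8 -> clock=10. purged={a.com}
Op 5: insert d.com -> 10.0.0.5 (expiry=10+10=20). clock=10
Op 6: tick 2 -> clock=12. purged={c.com}
Op 7: insert e.com -> 10.0.0.3 (expiry=12+14=26). clock=12
Op 8: insert a.com -> 10.0.0.3 (expiry=12+12=24). clock=12
Op 9: tick 3 -> clock=15.
Op 10: tick 6 -> clock=21. purged={d.com}
Op 11: tick 2 -> clock=23.
Op 12: tick 4 -> clock=27. purged={a.com,e.com}
Op 13: tick 3 -> clock=30.
Op 14: tick 5 -> clock=35.
lookup c.com: not in cache (expired or never inserted)

Answer: NXDOMAIN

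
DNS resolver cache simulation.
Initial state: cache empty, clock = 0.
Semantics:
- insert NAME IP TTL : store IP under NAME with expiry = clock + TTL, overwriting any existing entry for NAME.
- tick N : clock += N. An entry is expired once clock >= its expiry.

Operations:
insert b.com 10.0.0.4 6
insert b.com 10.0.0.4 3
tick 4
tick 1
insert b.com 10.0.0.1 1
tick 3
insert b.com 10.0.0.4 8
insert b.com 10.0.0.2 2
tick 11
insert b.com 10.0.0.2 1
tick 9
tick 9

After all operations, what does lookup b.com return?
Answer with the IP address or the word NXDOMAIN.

Op 1: insert b.com -> 10.0.0.4 (expiry=0+6=6). clock=0
Op 2: insert b.com -> 10.0.0.4 (expiry=0+3=3). clock=0
Op 3: tick 4 -> clock=4. purged={b.com}
Op 4: tick 1 -> clock=5.
Op 5: insert b.com -> 10.0.0.1 (expiry=5+1=6). clock=5
Op 6: tick 3 -> clock=8. purged={b.com}
Op 7: insert b.com -> 10.0.0.4 (expiry=8+8=16). clock=8
Op 8: insert b.com -> 10.0.0.2 (expiry=8+2=10). clock=8
Op 9: tick 11 -> clock=19. purged={b.com}
Op 10: insert b.com -> 10.0.0.2 (expiry=19+1=20). clock=19
Op 11: tick 9 -> clock=28. purged={b.com}
Op 12: tick 9 -> clock=37.
lookup b.com: not in cache (expired or never inserted)

Answer: NXDOMAIN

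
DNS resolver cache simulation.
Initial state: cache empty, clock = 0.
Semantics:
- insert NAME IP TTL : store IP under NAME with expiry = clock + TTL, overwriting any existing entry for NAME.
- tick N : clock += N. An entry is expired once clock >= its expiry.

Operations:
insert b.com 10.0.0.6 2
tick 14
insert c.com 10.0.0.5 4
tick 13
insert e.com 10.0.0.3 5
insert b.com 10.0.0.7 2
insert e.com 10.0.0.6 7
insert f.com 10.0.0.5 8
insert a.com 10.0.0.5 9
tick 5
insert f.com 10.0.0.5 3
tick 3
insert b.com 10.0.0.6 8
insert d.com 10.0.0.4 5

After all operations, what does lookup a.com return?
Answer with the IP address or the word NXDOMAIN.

Answer: 10.0.0.5

Derivation:
Op 1: insert b.com -> 10.0.0.6 (expiry=0+2=2). clock=0
Op 2: tick 14 -> clock=14. purged={b.com}
Op 3: insert c.com -> 10.0.0.5 (expiry=14+4=18). clock=14
Op 4: tick 13 -> clock=27. purged={c.com}
Op 5: insert e.com -> 10.0.0.3 (expiry=27+5=32). clock=27
Op 6: insert b.com -> 10.0.0.7 (expiry=27+2=29). clock=27
Op 7: insert e.com -> 10.0.0.6 (expiry=27+7=34). clock=27
Op 8: insert f.com -> 10.0.0.5 (expiry=27+8=35). clock=27
Op 9: insert a.com -> 10.0.0.5 (expiry=27+9=36). clock=27
Op 10: tick 5 -> clock=32. purged={b.com}
Op 11: insert f.com -> 10.0.0.5 (expiry=32+3=35). clock=32
Op 12: tick 3 -> clock=35. purged={e.com,f.com}
Op 13: insert b.com -> 10.0.0.6 (expiry=35+8=43). clock=35
Op 14: insert d.com -> 10.0.0.4 (expiry=35+5=40). clock=35
lookup a.com: present, ip=10.0.0.5 expiry=36 > clock=35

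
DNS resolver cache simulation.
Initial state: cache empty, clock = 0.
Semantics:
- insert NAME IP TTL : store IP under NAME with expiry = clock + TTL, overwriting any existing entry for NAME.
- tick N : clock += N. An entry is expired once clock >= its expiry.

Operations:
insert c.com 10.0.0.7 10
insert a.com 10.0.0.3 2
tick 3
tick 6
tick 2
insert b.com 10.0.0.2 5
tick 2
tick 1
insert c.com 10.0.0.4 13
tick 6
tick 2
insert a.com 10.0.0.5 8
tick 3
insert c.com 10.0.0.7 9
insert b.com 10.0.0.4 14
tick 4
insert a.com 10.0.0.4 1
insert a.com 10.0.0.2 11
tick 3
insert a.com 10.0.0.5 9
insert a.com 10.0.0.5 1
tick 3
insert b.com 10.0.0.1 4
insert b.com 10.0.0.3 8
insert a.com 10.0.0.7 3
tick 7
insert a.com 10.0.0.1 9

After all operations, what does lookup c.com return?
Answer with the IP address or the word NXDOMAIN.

Answer: NXDOMAIN

Derivation:
Op 1: insert c.com -> 10.0.0.7 (expiry=0+10=10). clock=0
Op 2: insert a.com -> 10.0.0.3 (expiry=0+2=2). clock=0
Op 3: tick 3 -> clock=3. purged={a.com}
Op 4: tick 6 -> clock=9.
Op 5: tick 2 -> clock=11. purged={c.com}
Op 6: insert b.com -> 10.0.0.2 (expiry=11+5=16). clock=11
Op 7: tick 2 -> clock=13.
Op 8: tick 1 -> clock=14.
Op 9: insert c.com -> 10.0.0.4 (expiry=14+13=27). clock=14
Op 10: tick 6 -> clock=20. purged={b.com}
Op 11: tick 2 -> clock=22.
Op 12: insert a.com -> 10.0.0.5 (expiry=22+8=30). clock=22
Op 13: tick 3 -> clock=25.
Op 14: insert c.com -> 10.0.0.7 (expiry=25+9=34). clock=25
Op 15: insert b.com -> 10.0.0.4 (expiry=25+14=39). clock=25
Op 16: tick 4 -> clock=29.
Op 17: insert a.com -> 10.0.0.4 (expiry=29+1=30). clock=29
Op 18: insert a.com -> 10.0.0.2 (expiry=29+11=40). clock=29
Op 19: tick 3 -> clock=32.
Op 20: insert a.com -> 10.0.0.5 (expiry=32+9=41). clock=32
Op 21: insert a.com -> 10.0.0.5 (expiry=32+1=33). clock=32
Op 22: tick 3 -> clock=35. purged={a.com,c.com}
Op 23: insert b.com -> 10.0.0.1 (expiry=35+4=39). clock=35
Op 24: insert b.com -> 10.0.0.3 (expiry=35+8=43). clock=35
Op 25: insert a.com -> 10.0.0.7 (expiry=35+3=38). clock=35
Op 26: tick 7 -> clock=42. purged={a.com}
Op 27: insert a.com -> 10.0.0.1 (expiry=42+9=51). clock=42
lookup c.com: not in cache (expired or never inserted)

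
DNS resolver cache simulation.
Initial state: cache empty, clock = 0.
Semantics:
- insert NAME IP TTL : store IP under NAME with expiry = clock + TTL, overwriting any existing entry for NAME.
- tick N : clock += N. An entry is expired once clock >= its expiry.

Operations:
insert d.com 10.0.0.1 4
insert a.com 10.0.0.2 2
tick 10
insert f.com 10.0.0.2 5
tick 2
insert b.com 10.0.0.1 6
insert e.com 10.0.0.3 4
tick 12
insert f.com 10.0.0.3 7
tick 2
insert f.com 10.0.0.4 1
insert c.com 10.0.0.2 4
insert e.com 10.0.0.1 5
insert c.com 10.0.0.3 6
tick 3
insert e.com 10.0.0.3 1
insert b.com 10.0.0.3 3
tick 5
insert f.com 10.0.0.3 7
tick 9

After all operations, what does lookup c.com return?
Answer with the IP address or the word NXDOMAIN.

Answer: NXDOMAIN

Derivation:
Op 1: insert d.com -> 10.0.0.1 (expiry=0+4=4). clock=0
Op 2: insert a.com -> 10.0.0.2 (expiry=0+2=2). clock=0
Op 3: tick 10 -> clock=10. purged={a.com,d.com}
Op 4: insert f.com -> 10.0.0.2 (expiry=10+5=15). clock=10
Op 5: tick 2 -> clock=12.
Op 6: insert b.com -> 10.0.0.1 (expiry=12+6=18). clock=12
Op 7: insert e.com -> 10.0.0.3 (expiry=12+4=16). clock=12
Op 8: tick 12 -> clock=24. purged={b.com,e.com,f.com}
Op 9: insert f.com -> 10.0.0.3 (expiry=24+7=31). clock=24
Op 10: tick 2 -> clock=26.
Op 11: insert f.com -> 10.0.0.4 (expiry=26+1=27). clock=26
Op 12: insert c.com -> 10.0.0.2 (expiry=26+4=30). clock=26
Op 13: insert e.com -> 10.0.0.1 (expiry=26+5=31). clock=26
Op 14: insert c.com -> 10.0.0.3 (expiry=26+6=32). clock=26
Op 15: tick 3 -> clock=29. purged={f.com}
Op 16: insert e.com -> 10.0.0.3 (expiry=29+1=30). clock=29
Op 17: insert b.com -> 10.0.0.3 (expiry=29+3=32). clock=29
Op 18: tick 5 -> clock=34. purged={b.com,c.com,e.com}
Op 19: insert f.com -> 10.0.0.3 (expiry=34+7=41). clock=34
Op 20: tick 9 -> clock=43. purged={f.com}
lookup c.com: not in cache (expired or never inserted)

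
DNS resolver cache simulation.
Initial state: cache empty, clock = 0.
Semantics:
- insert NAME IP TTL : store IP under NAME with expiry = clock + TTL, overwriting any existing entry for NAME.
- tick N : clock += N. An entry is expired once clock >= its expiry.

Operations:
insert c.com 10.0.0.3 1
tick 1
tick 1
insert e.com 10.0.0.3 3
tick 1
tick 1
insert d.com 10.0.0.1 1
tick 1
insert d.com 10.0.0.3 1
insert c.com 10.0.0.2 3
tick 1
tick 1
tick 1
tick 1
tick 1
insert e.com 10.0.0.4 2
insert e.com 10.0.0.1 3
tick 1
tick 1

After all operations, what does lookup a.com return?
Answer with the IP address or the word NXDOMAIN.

Answer: NXDOMAIN

Derivation:
Op 1: insert c.com -> 10.0.0.3 (expiry=0+1=1). clock=0
Op 2: tick 1 -> clock=1. purged={c.com}
Op 3: tick 1 -> clock=2.
Op 4: insert e.com -> 10.0.0.3 (expiry=2+3=5). clock=2
Op 5: tick 1 -> clock=3.
Op 6: tick 1 -> clock=4.
Op 7: insert d.com -> 10.0.0.1 (expiry=4+1=5). clock=4
Op 8: tick 1 -> clock=5. purged={d.com,e.com}
Op 9: insert d.com -> 10.0.0.3 (expiry=5+1=6). clock=5
Op 10: insert c.com -> 10.0.0.2 (expiry=5+3=8). clock=5
Op 11: tick 1 -> clock=6. purged={d.com}
Op 12: tick 1 -> clock=7.
Op 13: tick 1 -> clock=8. purged={c.com}
Op 14: tick 1 -> clock=9.
Op 15: tick 1 -> clock=10.
Op 16: insert e.com -> 10.0.0.4 (expiry=10+2=12). clock=10
Op 17: insert e.com -> 10.0.0.1 (expiry=10+3=13). clock=10
Op 18: tick 1 -> clock=11.
Op 19: tick 1 -> clock=12.
lookup a.com: not in cache (expired or never inserted)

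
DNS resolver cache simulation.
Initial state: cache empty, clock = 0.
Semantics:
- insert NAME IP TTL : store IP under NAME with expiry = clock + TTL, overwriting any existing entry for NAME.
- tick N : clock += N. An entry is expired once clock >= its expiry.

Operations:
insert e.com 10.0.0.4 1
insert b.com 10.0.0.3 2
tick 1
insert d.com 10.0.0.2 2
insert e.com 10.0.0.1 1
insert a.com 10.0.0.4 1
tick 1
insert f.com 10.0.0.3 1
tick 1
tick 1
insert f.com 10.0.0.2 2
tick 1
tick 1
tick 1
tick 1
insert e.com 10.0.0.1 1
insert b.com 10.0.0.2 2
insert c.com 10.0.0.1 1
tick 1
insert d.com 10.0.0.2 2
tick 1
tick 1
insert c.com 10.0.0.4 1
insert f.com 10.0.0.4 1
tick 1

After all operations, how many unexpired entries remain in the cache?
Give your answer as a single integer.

Op 1: insert e.com -> 10.0.0.4 (expiry=0+1=1). clock=0
Op 2: insert b.com -> 10.0.0.3 (expiry=0+2=2). clock=0
Op 3: tick 1 -> clock=1. purged={e.com}
Op 4: insert d.com -> 10.0.0.2 (expiry=1+2=3). clock=1
Op 5: insert e.com -> 10.0.0.1 (expiry=1+1=2). clock=1
Op 6: insert a.com -> 10.0.0.4 (expiry=1+1=2). clock=1
Op 7: tick 1 -> clock=2. purged={a.com,b.com,e.com}
Op 8: insert f.com -> 10.0.0.3 (expiry=2+1=3). clock=2
Op 9: tick 1 -> clock=3. purged={d.com,f.com}
Op 10: tick 1 -> clock=4.
Op 11: insert f.com -> 10.0.0.2 (expiry=4+2=6). clock=4
Op 12: tick 1 -> clock=5.
Op 13: tick 1 -> clock=6. purged={f.com}
Op 14: tick 1 -> clock=7.
Op 15: tick 1 -> clock=8.
Op 16: insert e.com -> 10.0.0.1 (expiry=8+1=9). clock=8
Op 17: insert b.com -> 10.0.0.2 (expiry=8+2=10). clock=8
Op 18: insert c.com -> 10.0.0.1 (expiry=8+1=9). clock=8
Op 19: tick 1 -> clock=9. purged={c.com,e.com}
Op 20: insert d.com -> 10.0.0.2 (expiry=9+2=11). clock=9
Op 21: tick 1 -> clock=10. purged={b.com}
Op 22: tick 1 -> clock=11. purged={d.com}
Op 23: insert c.com -> 10.0.0.4 (expiry=11+1=12). clock=11
Op 24: insert f.com -> 10.0.0.4 (expiry=11+1=12). clock=11
Op 25: tick 1 -> clock=12. purged={c.com,f.com}
Final cache (unexpired): {} -> size=0

Answer: 0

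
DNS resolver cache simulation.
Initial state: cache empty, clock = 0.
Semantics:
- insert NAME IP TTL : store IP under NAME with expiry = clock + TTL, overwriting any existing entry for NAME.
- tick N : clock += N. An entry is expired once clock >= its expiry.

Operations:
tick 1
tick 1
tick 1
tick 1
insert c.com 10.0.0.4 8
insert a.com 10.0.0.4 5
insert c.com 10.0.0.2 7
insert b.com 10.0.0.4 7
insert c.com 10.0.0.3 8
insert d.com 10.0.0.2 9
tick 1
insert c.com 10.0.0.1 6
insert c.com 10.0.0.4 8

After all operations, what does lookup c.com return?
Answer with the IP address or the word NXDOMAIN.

Answer: 10.0.0.4

Derivation:
Op 1: tick 1 -> clock=1.
Op 2: tick 1 -> clock=2.
Op 3: tick 1 -> clock=3.
Op 4: tick 1 -> clock=4.
Op 5: insert c.com -> 10.0.0.4 (expiry=4+8=12). clock=4
Op 6: insert a.com -> 10.0.0.4 (expiry=4+5=9). clock=4
Op 7: insert c.com -> 10.0.0.2 (expiry=4+7=11). clock=4
Op 8: insert b.com -> 10.0.0.4 (expiry=4+7=11). clock=4
Op 9: insert c.com -> 10.0.0.3 (expiry=4+8=12). clock=4
Op 10: insert d.com -> 10.0.0.2 (expiry=4+9=13). clock=4
Op 11: tick 1 -> clock=5.
Op 12: insert c.com -> 10.0.0.1 (expiry=5+6=11). clock=5
Op 13: insert c.com -> 10.0.0.4 (expiry=5+8=13). clock=5
lookup c.com: present, ip=10.0.0.4 expiry=13 > clock=5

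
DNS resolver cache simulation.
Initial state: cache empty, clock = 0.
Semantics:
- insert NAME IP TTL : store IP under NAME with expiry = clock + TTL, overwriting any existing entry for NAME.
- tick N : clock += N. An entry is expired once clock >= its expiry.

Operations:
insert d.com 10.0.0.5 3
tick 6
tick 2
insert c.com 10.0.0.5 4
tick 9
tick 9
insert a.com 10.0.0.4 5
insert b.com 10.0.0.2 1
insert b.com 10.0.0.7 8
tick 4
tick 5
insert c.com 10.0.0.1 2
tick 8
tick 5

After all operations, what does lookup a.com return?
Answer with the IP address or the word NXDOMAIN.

Answer: NXDOMAIN

Derivation:
Op 1: insert d.com -> 10.0.0.5 (expiry=0+3=3). clock=0
Op 2: tick 6 -> clock=6. purged={d.com}
Op 3: tick 2 -> clock=8.
Op 4: insert c.com -> 10.0.0.5 (expiry=8+4=12). clock=8
Op 5: tick 9 -> clock=17. purged={c.com}
Op 6: tick 9 -> clock=26.
Op 7: insert a.com -> 10.0.0.4 (expiry=26+5=31). clock=26
Op 8: insert b.com -> 10.0.0.2 (expiry=26+1=27). clock=26
Op 9: insert b.com -> 10.0.0.7 (expiry=26+8=34). clock=26
Op 10: tick 4 -> clock=30.
Op 11: tick 5 -> clock=35. purged={a.com,b.com}
Op 12: insert c.com -> 10.0.0.1 (expiry=35+2=37). clock=35
Op 13: tick 8 -> clock=43. purged={c.com}
Op 14: tick 5 -> clock=48.
lookup a.com: not in cache (expired or never inserted)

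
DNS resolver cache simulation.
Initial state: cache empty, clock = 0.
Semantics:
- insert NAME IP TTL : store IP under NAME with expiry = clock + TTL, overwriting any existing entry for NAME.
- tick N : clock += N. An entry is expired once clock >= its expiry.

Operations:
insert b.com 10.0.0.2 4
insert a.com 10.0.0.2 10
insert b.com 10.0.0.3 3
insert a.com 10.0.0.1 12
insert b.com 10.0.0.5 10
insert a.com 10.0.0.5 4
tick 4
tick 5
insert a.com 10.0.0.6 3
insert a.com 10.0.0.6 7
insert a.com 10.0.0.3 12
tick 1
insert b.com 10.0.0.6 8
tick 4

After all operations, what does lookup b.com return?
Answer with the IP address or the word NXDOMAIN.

Op 1: insert b.com -> 10.0.0.2 (expiry=0+4=4). clock=0
Op 2: insert a.com -> 10.0.0.2 (expiry=0+10=10). clock=0
Op 3: insert b.com -> 10.0.0.3 (expiry=0+3=3). clock=0
Op 4: insert a.com -> 10.0.0.1 (expiry=0+12=12). clock=0
Op 5: insert b.com -> 10.0.0.5 (expiry=0+10=10). clock=0
Op 6: insert a.com -> 10.0.0.5 (expiry=0+4=4). clock=0
Op 7: tick 4 -> clock=4. purged={a.com}
Op 8: tick 5 -> clock=9.
Op 9: insert a.com -> 10.0.0.6 (expiry=9+3=12). clock=9
Op 10: insert a.com -> 10.0.0.6 (expiry=9+7=16). clock=9
Op 11: insert a.com -> 10.0.0.3 (expiry=9+12=21). clock=9
Op 12: tick 1 -> clock=10. purged={b.com}
Op 13: insert b.com -> 10.0.0.6 (expiry=10+8=18). clock=10
Op 14: tick 4 -> clock=14.
lookup b.com: present, ip=10.0.0.6 expiry=18 > clock=14

Answer: 10.0.0.6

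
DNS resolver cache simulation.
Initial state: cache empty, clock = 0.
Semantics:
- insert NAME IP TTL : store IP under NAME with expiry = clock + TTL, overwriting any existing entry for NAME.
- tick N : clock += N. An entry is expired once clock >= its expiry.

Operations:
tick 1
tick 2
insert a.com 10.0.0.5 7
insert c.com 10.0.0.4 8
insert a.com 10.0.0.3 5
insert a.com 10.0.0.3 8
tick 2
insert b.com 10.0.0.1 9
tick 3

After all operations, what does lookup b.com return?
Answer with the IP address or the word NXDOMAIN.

Answer: 10.0.0.1

Derivation:
Op 1: tick 1 -> clock=1.
Op 2: tick 2 -> clock=3.
Op 3: insert a.com -> 10.0.0.5 (expiry=3+7=10). clock=3
Op 4: insert c.com -> 10.0.0.4 (expiry=3+8=11). clock=3
Op 5: insert a.com -> 10.0.0.3 (expiry=3+5=8). clock=3
Op 6: insert a.com -> 10.0.0.3 (expiry=3+8=11). clock=3
Op 7: tick 2 -> clock=5.
Op 8: insert b.com -> 10.0.0.1 (expiry=5+9=14). clock=5
Op 9: tick 3 -> clock=8.
lookup b.com: present, ip=10.0.0.1 expiry=14 > clock=8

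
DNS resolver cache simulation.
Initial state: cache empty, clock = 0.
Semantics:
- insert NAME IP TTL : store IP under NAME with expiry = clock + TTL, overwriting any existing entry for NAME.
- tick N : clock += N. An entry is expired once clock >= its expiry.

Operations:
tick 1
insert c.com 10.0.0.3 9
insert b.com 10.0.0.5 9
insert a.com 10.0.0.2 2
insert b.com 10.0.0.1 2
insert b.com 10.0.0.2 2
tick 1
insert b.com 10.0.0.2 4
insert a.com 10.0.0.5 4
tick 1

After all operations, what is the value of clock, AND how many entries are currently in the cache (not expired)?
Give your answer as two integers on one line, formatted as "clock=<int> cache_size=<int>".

Op 1: tick 1 -> clock=1.
Op 2: insert c.com -> 10.0.0.3 (expiry=1+9=10). clock=1
Op 3: insert b.com -> 10.0.0.5 (expiry=1+9=10). clock=1
Op 4: insert a.com -> 10.0.0.2 (expiry=1+2=3). clock=1
Op 5: insert b.com -> 10.0.0.1 (expiry=1+2=3). clock=1
Op 6: insert b.com -> 10.0.0.2 (expiry=1+2=3). clock=1
Op 7: tick 1 -> clock=2.
Op 8: insert b.com -> 10.0.0.2 (expiry=2+4=6). clock=2
Op 9: insert a.com -> 10.0.0.5 (expiry=2+4=6). clock=2
Op 10: tick 1 -> clock=3.
Final clock = 3
Final cache (unexpired): {a.com,b.com,c.com} -> size=3

Answer: clock=3 cache_size=3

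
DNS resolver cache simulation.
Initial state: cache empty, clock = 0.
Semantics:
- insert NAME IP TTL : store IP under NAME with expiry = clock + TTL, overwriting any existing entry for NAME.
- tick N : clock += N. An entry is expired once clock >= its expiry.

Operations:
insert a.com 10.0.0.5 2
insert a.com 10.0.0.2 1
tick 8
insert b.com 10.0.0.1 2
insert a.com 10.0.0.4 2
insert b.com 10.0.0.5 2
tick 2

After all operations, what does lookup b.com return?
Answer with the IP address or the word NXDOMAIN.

Answer: NXDOMAIN

Derivation:
Op 1: insert a.com -> 10.0.0.5 (expiry=0+2=2). clock=0
Op 2: insert a.com -> 10.0.0.2 (expiry=0+1=1). clock=0
Op 3: tick 8 -> clock=8. purged={a.com}
Op 4: insert b.com -> 10.0.0.1 (expiry=8+2=10). clock=8
Op 5: insert a.com -> 10.0.0.4 (expiry=8+2=10). clock=8
Op 6: insert b.com -> 10.0.0.5 (expiry=8+2=10). clock=8
Op 7: tick 2 -> clock=10. purged={a.com,b.com}
lookup b.com: not in cache (expired or never inserted)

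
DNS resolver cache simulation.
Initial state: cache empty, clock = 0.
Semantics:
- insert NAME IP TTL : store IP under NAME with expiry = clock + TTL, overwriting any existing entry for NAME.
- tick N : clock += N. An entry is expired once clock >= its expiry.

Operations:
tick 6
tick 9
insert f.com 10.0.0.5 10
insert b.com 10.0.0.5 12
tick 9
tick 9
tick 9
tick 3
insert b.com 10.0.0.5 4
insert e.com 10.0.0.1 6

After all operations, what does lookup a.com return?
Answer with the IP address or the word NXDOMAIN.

Op 1: tick 6 -> clock=6.
Op 2: tick 9 -> clock=15.
Op 3: insert f.com -> 10.0.0.5 (expiry=15+10=25). clock=15
Op 4: insert b.com -> 10.0.0.5 (expiry=15+12=27). clock=15
Op 5: tick 9 -> clock=24.
Op 6: tick 9 -> clock=33. purged={b.com,f.com}
Op 7: tick 9 -> clock=42.
Op 8: tick 3 -> clock=45.
Op 9: insert b.com -> 10.0.0.5 (expiry=45+4=49). clock=45
Op 10: insert e.com -> 10.0.0.1 (expiry=45+6=51). clock=45
lookup a.com: not in cache (expired or never inserted)

Answer: NXDOMAIN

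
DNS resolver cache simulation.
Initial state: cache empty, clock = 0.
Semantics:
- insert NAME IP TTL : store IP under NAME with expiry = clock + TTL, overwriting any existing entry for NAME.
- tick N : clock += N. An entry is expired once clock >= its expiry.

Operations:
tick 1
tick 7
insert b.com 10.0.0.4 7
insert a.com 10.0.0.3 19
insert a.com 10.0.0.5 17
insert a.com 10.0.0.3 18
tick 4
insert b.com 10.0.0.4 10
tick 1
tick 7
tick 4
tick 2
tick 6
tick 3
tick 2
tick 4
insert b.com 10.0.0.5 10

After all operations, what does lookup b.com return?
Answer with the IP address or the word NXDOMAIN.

Answer: 10.0.0.5

Derivation:
Op 1: tick 1 -> clock=1.
Op 2: tick 7 -> clock=8.
Op 3: insert b.com -> 10.0.0.4 (expiry=8+7=15). clock=8
Op 4: insert a.com -> 10.0.0.3 (expiry=8+19=27). clock=8
Op 5: insert a.com -> 10.0.0.5 (expiry=8+17=25). clock=8
Op 6: insert a.com -> 10.0.0.3 (expiry=8+18=26). clock=8
Op 7: tick 4 -> clock=12.
Op 8: insert b.com -> 10.0.0.4 (expiry=12+10=22). clock=12
Op 9: tick 1 -> clock=13.
Op 10: tick 7 -> clock=20.
Op 11: tick 4 -> clock=24. purged={b.com}
Op 12: tick 2 -> clock=26. purged={a.com}
Op 13: tick 6 -> clock=32.
Op 14: tick 3 -> clock=35.
Op 15: tick 2 -> clock=37.
Op 16: tick 4 -> clock=41.
Op 17: insert b.com -> 10.0.0.5 (expiry=41+10=51). clock=41
lookup b.com: present, ip=10.0.0.5 expiry=51 > clock=41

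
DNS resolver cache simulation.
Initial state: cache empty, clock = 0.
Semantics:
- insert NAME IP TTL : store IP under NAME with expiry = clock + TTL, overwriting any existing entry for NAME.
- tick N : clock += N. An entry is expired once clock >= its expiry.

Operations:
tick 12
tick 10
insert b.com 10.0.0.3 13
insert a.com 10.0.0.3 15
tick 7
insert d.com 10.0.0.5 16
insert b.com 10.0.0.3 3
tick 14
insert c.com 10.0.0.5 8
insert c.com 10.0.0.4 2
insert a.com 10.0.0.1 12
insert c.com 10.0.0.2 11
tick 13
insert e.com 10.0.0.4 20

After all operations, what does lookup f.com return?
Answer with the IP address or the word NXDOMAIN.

Op 1: tick 12 -> clock=12.
Op 2: tick 10 -> clock=22.
Op 3: insert b.com -> 10.0.0.3 (expiry=22+13=35). clock=22
Op 4: insert a.com -> 10.0.0.3 (expiry=22+15=37). clock=22
Op 5: tick 7 -> clock=29.
Op 6: insert d.com -> 10.0.0.5 (expiry=29+16=45). clock=29
Op 7: insert b.com -> 10.0.0.3 (expiry=29+3=32). clock=29
Op 8: tick 14 -> clock=43. purged={a.com,b.com}
Op 9: insert c.com -> 10.0.0.5 (expiry=43+8=51). clock=43
Op 10: insert c.com -> 10.0.0.4 (expiry=43+2=45). clock=43
Op 11: insert a.com -> 10.0.0.1 (expiry=43+12=55). clock=43
Op 12: insert c.com -> 10.0.0.2 (expiry=43+11=54). clock=43
Op 13: tick 13 -> clock=56. purged={a.com,c.com,d.com}
Op 14: insert e.com -> 10.0.0.4 (expiry=56+20=76). clock=56
lookup f.com: not in cache (expired or never inserted)

Answer: NXDOMAIN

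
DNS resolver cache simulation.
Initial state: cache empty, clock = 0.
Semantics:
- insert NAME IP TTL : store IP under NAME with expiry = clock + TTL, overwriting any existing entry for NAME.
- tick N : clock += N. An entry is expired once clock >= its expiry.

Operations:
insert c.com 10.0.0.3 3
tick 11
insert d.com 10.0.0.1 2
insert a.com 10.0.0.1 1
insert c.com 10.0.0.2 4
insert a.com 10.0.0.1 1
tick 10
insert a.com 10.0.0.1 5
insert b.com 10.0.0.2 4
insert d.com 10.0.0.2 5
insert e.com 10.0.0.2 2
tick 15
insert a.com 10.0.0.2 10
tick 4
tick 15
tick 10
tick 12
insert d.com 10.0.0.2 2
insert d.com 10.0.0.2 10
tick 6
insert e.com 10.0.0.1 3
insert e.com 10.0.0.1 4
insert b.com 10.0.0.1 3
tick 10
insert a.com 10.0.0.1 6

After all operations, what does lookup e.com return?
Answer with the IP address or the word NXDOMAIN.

Op 1: insert c.com -> 10.0.0.3 (expiry=0+3=3). clock=0
Op 2: tick 11 -> clock=11. purged={c.com}
Op 3: insert d.com -> 10.0.0.1 (expiry=11+2=13). clock=11
Op 4: insert a.com -> 10.0.0.1 (expiry=11+1=12). clock=11
Op 5: insert c.com -> 10.0.0.2 (expiry=11+4=15). clock=11
Op 6: insert a.com -> 10.0.0.1 (expiry=11+1=12). clock=11
Op 7: tick 10 -> clock=21. purged={a.com,c.com,d.com}
Op 8: insert a.com -> 10.0.0.1 (expiry=21+5=26). clock=21
Op 9: insert b.com -> 10.0.0.2 (expiry=21+4=25). clock=21
Op 10: insert d.com -> 10.0.0.2 (expiry=21+5=26). clock=21
Op 11: insert e.com -> 10.0.0.2 (expiry=21+2=23). clock=21
Op 12: tick 15 -> clock=36. purged={a.com,b.com,d.com,e.com}
Op 13: insert a.com -> 10.0.0.2 (expiry=36+10=46). clock=36
Op 14: tick 4 -> clock=40.
Op 15: tick 15 -> clock=55. purged={a.com}
Op 16: tick 10 -> clock=65.
Op 17: tick 12 -> clock=77.
Op 18: insert d.com -> 10.0.0.2 (expiry=77+2=79). clock=77
Op 19: insert d.com -> 10.0.0.2 (expiry=77+10=87). clock=77
Op 20: tick 6 -> clock=83.
Op 21: insert e.com -> 10.0.0.1 (expiry=83+3=86). clock=83
Op 22: insert e.com -> 10.0.0.1 (expiry=83+4=87). clock=83
Op 23: insert b.com -> 10.0.0.1 (expiry=83+3=86). clock=83
Op 24: tick 10 -> clock=93. purged={b.com,d.com,e.com}
Op 25: insert a.com -> 10.0.0.1 (expiry=93+6=99). clock=93
lookup e.com: not in cache (expired or never inserted)

Answer: NXDOMAIN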